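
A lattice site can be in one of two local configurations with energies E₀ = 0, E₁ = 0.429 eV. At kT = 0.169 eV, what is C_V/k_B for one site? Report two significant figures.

Eᵢ/kT = 0, 2.538.
Z = Σ e^(−Eᵢ/kT) = e^(−0) + e^(−2.538) = 1.000 + 0.07902 = 1.079.
⟨E⟩ = 0.03142 eV, ⟨E²⟩ = 0.01348 eV².
C_V/k_B = (⟨E²⟩ − ⟨E⟩²)/(kT)² = (0.01348 − 0.0009872)/0.02856 = 0.44.

0.44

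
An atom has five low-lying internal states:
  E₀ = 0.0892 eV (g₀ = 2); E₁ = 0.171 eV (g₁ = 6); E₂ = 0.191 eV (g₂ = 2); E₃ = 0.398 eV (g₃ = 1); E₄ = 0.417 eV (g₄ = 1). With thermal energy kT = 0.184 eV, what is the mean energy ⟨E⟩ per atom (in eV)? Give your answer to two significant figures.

0.16 eV

Eᵢ/kT = 0.4848, 0.9293, 1.038, 2.163, 2.266.
Z = Σ gᵢe^(−Eᵢ/kT) = 2·e^(−0.4848) + 6·e^(−0.9293) + 2·e^(−1.038) + 1·e^(−2.163) + 1·e^(−2.266) = 1.232 + 2.369 + 0.7083 + 0.1150 + 0.1037 = 4.528.
⟨E⟩ = Σ Eᵢ gᵢe^(−Eᵢ/kT) / Z = (0.0892·1.232 + 0.171·2.369 + 0.191·0.7083 + 0.398·0.1150 + 0.417·0.1037) / 4.528 = 0.16 eV.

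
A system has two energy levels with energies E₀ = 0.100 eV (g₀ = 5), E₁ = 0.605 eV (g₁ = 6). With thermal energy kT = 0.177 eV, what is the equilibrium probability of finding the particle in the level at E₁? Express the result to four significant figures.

Eᵢ/kT = 0.564972, 3.41808.
Z = Σ gᵢe^(−Eᵢ/kT) = 5·e^(−0.564972) + 6·e^(−3.41808) = 2.84188 + 0.196652 = 3.03853.
P₁ = g₁ e^(−E₁/kT) / Z = 0.196652/3.03853 = 0.06472.

0.06472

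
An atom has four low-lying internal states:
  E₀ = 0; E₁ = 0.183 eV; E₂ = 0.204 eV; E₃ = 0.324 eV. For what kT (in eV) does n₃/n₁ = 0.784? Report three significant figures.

n₃/n₁ = exp[−(E₃−E₁)/kT] = 0.784.
⇒ (E₃−E₁)/kT = ln(1/0.784) = ln(1.2755) = 0.24334.
kT = 0.141 eV / 0.24334 = 0.579 eV.

0.579 eV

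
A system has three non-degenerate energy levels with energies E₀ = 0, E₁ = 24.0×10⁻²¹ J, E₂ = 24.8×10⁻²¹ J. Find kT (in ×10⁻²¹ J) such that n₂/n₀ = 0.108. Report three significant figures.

n₂/n₀ = exp[−(E₂−E₀)/kT] = 0.108.
⇒ (E₂−E₀)/kT = ln(1/0.108) = ln(9.2593) = 2.2256.
kT = 24.8 ×10⁻²¹ J / 2.2256 = 11.1 ×10⁻²¹ J.

11.1 ×10⁻²¹ J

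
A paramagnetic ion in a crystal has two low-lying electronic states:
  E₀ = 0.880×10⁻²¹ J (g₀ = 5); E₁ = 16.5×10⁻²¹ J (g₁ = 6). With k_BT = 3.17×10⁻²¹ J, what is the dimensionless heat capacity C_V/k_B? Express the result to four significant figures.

Eᵢ/kT = 0.277603, 5.20505.
Z = Σ gᵢe^(−Eᵢ/kT) = 5·e^(−0.277603) + 6·e^(−5.20505) = 3.78799 + 0.0329327 = 3.82092.
⟨E⟩ = 1.01463, ⟨E²⟩ = 3.11426.
C_V/k_B = (⟨E²⟩ − ⟨E⟩²)/(kT)² = (3.11426 − 1.02947)/10.0489 = 0.2075.

0.2075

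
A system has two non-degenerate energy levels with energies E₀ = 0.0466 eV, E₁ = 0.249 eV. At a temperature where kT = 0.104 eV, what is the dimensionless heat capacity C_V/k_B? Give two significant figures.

0.41

Eᵢ/kT = 0.4481, 2.394.
Z = Σ e^(−Eᵢ/kT) = e^(−0.4481) + e^(−2.394) = 0.6388 + 0.09126 = 0.7301.
⟨E⟩ = 0.07190 eV, ⟨E²⟩ = 0.009650 eV².
C_V/k_B = (⟨E²⟩ − ⟨E⟩²)/(kT)² = (0.009650 − 0.005170)/0.01082 = 0.41.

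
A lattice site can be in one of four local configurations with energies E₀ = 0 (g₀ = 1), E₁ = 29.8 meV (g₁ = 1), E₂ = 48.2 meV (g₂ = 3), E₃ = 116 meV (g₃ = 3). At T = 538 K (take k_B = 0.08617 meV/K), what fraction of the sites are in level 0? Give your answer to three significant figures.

0.353

k_BT = 0.08617 × 538 K = 46.359 meV.
Eᵢ/kT = 0, 0.64281, 1.0397, 2.5022.
Z = Σ gᵢe^(−Eᵢ/kT) = 1·e^(−0) + 1·e^(−0.64281) + 3·e^(−1.0397) + 3·e^(−2.5022) = 1.0000 + 0.52581 + 1.0607 + 0.24571 = 2.8322.
P₀ = g₀ e^(−E₀/kT) / Z = 1.0000/2.8322 = 0.353.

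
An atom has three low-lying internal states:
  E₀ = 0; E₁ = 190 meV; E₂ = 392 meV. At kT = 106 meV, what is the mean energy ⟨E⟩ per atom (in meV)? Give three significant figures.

34.7 meV

Eᵢ/kT = 0, 1.7925, 3.6981.
Z = Σ e^(−Eᵢ/kT) = e^(−0) + e^(−1.7925) + e^(−3.6981) = 1.0000 + 0.16654 + 0.024771 = 1.1913.
⟨E⟩ = Σ Eᵢ e^(−Eᵢ/kT) / Z = (0·1.0000 + 190·0.16654 + 392·0.024771) / 1.1913 = 34.7 meV.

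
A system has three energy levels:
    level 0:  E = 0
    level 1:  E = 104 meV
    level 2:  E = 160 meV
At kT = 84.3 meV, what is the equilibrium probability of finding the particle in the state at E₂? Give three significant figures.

0.104

Eᵢ/kT = 0, 1.2337, 1.8980.
Z = Σ e^(−Eᵢ/kT) = e^(−0) + e^(−1.2337) + e^(−1.8980) = 1.0000 + 0.29121 + 0.14987 = 1.4411.
P₂ = e^(−E₂/kT) / Z = 0.14987/1.4411 = 0.104.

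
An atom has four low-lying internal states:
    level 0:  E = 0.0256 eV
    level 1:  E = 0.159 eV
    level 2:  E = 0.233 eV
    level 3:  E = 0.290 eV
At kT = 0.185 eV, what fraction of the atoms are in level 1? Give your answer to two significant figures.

0.24

Eᵢ/kT = 0.1384, 0.8595, 1.259, 1.568.
Z = Σ e^(−Eᵢ/kT) = e^(−0.1384) + e^(−0.8595) + e^(−1.259) + e^(−1.568) = 0.8708 + 0.4234 + 0.2839 + 0.2085 = 1.787.
P₁ = e^(−E₁/kT) / Z = 0.4234/1.787 = 0.24.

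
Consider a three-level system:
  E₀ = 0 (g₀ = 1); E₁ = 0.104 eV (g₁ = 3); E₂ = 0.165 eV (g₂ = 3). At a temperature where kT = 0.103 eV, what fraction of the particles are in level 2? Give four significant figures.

0.2241

Eᵢ/kT = 0, 1.00971, 1.60194.
Z = Σ gᵢe^(−Eᵢ/kT) = 1·e^(−0) + 3·e^(−1.00971) + 3·e^(−1.60194) = 1.00000 + 1.09297 + 0.604516 = 2.69749.
P₂ = g₂ e^(−E₂/kT) / Z = 0.604516/2.69749 = 0.2241.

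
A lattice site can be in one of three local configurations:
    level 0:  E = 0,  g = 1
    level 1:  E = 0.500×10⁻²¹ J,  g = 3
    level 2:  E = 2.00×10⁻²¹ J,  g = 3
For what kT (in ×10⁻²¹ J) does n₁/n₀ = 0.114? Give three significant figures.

0.153 ×10⁻²¹ J

n₁/n₀ = (g₁/g₀) exp[−(E₁−E₀)/kT] = 0.114.
⇒ (E₁−E₀)/kT = ln((3/1)/0.114) = ln(26.316) = 3.2702.
kT = 0.500 ×10⁻²¹ J / 3.2702 = 0.153 ×10⁻²¹ J.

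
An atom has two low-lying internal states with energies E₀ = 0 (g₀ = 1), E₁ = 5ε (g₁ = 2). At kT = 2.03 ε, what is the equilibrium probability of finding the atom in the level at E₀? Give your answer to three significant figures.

0.854

Eᵢ/kT = 0, 2.4631.
Z = Σ gᵢe^(−Eᵢ/kT) = 1·e^(−0) + 2·e^(−2.4631) = 1.0000 + 0.17034 = 1.1703.
P₀ = g₀ e^(−E₀/kT) / Z = 1.0000/1.1703 = 0.854.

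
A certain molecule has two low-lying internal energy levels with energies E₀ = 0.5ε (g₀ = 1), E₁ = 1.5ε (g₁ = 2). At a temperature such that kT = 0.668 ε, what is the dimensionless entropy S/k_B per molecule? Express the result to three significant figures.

Eᵢ/kT = 0.74850, 2.2455.
Z = Σ gᵢe^(−Eᵢ/kT) = 1·e^(−0.74850) + 2·e^(−2.2455) = 0.47308 + 0.21175 = 0.68483.
⟨E⟩ = Σ EᵢPᵢ = 0.80920 ε.
S/k_B = ln Z + ⟨E⟩/kT = ln(0.68483) + 0.80920/0.668 = -0.37858 + 1.2114 = 0.833.

0.833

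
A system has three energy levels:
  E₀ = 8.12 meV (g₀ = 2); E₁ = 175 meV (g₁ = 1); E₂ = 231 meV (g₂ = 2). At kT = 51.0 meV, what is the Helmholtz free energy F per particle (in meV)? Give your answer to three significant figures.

Eᵢ/kT = 0.15922, 3.4314, 4.5294.
Z = Σ gᵢe^(−Eᵢ/kT) = 2·e^(−0.15922) + 1·e^(−3.4314) + 2·e^(−4.5294) = 1.7056 + 0.032342 + 0.021574 = 1.7595.
F = −kT ln Z = −51.0 × ln(1.7595) = −51.0 × 0.56503 = -28.8 meV.

-28.8 meV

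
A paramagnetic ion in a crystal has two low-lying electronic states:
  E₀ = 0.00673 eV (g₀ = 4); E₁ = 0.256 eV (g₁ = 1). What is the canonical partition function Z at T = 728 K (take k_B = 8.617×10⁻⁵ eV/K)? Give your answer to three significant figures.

Z = 3.61

k_BT = 8.617×10⁻⁵ × 728 K = 0.062732 eV.
Eᵢ/kT = 0.10728, 4.0809.
Z = Σ gᵢe^(−Eᵢ/kT) = 4·e^(−0.10728) + 1·e^(−4.0809) = 3.5931 + 0.016892 = 3.6100.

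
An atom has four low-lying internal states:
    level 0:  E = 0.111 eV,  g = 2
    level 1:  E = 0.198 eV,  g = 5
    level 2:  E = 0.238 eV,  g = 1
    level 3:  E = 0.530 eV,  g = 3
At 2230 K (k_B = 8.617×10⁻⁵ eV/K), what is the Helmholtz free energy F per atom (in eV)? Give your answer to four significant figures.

k_BT = 8.617×10⁻⁵ × 2230 K = 0.192159 eV.
Eᵢ/kT = 0.577647, 1.03040, 1.23856, 2.75813.
Z = Σ gᵢe^(−Eᵢ/kT) = 2·e^(−0.577647) + 5·e^(−1.03040) + 1·e^(−1.23856) + 3·e^(−2.75813) = 1.12243 + 1.78432 + 0.289801 + 0.190231 = 3.38678.
F = −kT ln Z = −0.192159 × ln(3.38678) = −0.192159 × 1.21988 = -0.2344 eV.

-0.2344 eV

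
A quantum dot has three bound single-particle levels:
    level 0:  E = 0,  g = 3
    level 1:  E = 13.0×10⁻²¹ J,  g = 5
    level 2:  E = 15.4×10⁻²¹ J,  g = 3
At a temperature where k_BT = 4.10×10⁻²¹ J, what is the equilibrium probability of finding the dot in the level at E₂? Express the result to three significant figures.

Eᵢ/kT = 0, 3.1707, 3.7561.
Z = Σ gᵢe^(−Eᵢ/kT) = 3·e^(−0) + 5·e^(−3.1707) + 3·e^(−3.7561) = 3.0000 + 0.20987 + 0.070124 = 3.2800.
P₂ = g₂ e^(−E₂/kT) / Z = 0.070124/3.2800 = 0.0214.

0.0214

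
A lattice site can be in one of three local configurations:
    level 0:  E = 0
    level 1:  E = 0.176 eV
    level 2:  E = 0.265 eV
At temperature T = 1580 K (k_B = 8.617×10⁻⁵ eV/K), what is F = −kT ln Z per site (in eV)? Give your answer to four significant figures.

k_BT = 8.617×10⁻⁵ × 1580 K = 0.136149 eV.
Eᵢ/kT = 0, 1.29270, 1.94640.
Z = Σ e^(−Eᵢ/kT) = e^(−0) + e^(−1.29270) + e^(−1.94640) = 1.00000 + 0.274529 + 0.142787 = 1.41732.
F = −kT ln Z = −0.136149 × ln(1.41732) = −0.136149 × 0.348768 = -0.04748 eV.

-0.04748 eV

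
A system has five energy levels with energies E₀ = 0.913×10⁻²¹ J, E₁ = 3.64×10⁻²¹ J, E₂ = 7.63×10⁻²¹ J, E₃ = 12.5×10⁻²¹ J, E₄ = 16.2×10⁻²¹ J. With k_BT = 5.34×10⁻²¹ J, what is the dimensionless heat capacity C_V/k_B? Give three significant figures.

Eᵢ/kT = 0.17097, 0.68165, 1.4288, 2.3408, 3.0337.
Z = Σ e^(−Eᵢ/kT) = e^(−0.17097) + e^(−0.68165) + e^(−1.4288) + e^(−2.3408) + e^(−3.0337) = 0.84285 + 0.50578 + 0.23960 + 0.096251 + 0.048137 = 1.7326.
⟨E⟩ = 3.7064, ⟨E²⟩ = 28.296.
C_V/k_B = (⟨E²⟩ − ⟨E⟩²)/(kT)² = (28.296 − 13.737)/28.516 = 0.511.

0.511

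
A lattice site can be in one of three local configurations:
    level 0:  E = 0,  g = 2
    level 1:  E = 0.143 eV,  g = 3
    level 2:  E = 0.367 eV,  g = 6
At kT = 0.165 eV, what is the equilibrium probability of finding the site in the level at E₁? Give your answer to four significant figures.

Eᵢ/kT = 0, 0.866667, 2.22424.
Z = Σ gᵢe^(−Eᵢ/kT) = 2·e^(−0) + 3·e^(−0.866667) + 6·e^(−2.22424) = 2.00000 + 1.26105 + 0.648897 = 3.90995.
P₁ = g₁ e^(−E₁/kT) / Z = 1.26105/3.90995 = 0.3225.

0.3225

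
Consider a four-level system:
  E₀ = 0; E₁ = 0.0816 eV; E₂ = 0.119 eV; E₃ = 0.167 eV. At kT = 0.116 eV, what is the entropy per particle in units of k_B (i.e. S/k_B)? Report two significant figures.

1.2

Eᵢ/kT = 0, 0.7034, 1.026, 1.440.
Z = Σ e^(−Eᵢ/kT) = e^(−0) + e^(−0.7034) + e^(−1.026) + e^(−1.440) = 1.000 + 0.4949 + 0.3584 + 0.2369 = 2.090.
⟨E⟩ = Σ EᵢPᵢ = 0.05866 eV.
S/k_B = ln Z + ⟨E⟩/kT = ln(2.090) + 0.05866/0.116 = 0.7372 + 0.5057 = 1.2.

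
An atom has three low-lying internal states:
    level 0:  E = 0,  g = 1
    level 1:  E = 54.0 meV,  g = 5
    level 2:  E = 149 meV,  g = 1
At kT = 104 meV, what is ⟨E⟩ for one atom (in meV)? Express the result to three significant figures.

Eᵢ/kT = 0, 0.51923, 1.4327.
Z = Σ gᵢe^(−Eᵢ/kT) = 1·e^(−0) + 5·e^(−0.51923) + 1·e^(−1.4327) = 1.0000 + 2.9749 + 0.23866 = 4.2136.
⟨E⟩ = Σ Eᵢ gᵢe^(−Eᵢ/kT) / Z = (0·1.0000 + 54.0·2.9749 + 149·0.23866) / 4.2136 = 46.6 meV.

46.6 meV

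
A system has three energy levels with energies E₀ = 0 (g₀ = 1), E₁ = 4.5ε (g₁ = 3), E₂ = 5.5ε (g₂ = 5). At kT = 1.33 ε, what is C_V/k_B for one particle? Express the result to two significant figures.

1.8

Eᵢ/kT = 0, 3.383, 4.135.
Z = Σ gᵢe^(−Eᵢ/kT) = 1·e^(−0) + 3·e^(−3.383) + 5·e^(−4.135) = 1.000 + 0.1018 + 0.08001 = 1.182.
⟨E⟩ = 0.7599 ε, ⟨E²⟩ = 3.792 ε².
C_V/k_B = (⟨E²⟩ − ⟨E⟩²)/(kT)² = (3.792 − 0.5774)/1.769 = 1.8.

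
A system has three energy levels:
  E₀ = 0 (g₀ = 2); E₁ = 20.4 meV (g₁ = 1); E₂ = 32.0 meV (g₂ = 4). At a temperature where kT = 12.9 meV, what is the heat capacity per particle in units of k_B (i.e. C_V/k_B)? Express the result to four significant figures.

Eᵢ/kT = 0, 1.58140, 2.48062.
Z = Σ gᵢe^(−Eᵢ/kT) = 2·e^(−0) + 1·e^(−1.58140) + 4·e^(−2.48062) = 2.00000 + 0.205687 + 0.334765 = 2.54045.
⟨E⟩ = 5.86845 meV, ⟨E²⟩ = 168.631 meV².
C_V/k_B = (⟨E²⟩ − ⟨E⟩²)/(kT)² = (168.631 − 34.4387)/166.410 = 0.8064.

0.8064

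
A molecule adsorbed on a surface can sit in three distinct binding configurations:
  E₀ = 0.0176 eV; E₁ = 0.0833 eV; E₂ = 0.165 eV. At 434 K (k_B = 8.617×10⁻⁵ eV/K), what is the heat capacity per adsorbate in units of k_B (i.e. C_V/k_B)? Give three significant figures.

k_BT = 8.617×10⁻⁵ × 434 K = 0.037398 eV.
Eᵢ/kT = 0.47061, 2.2274, 4.4120.
Z = Σ e^(−Eᵢ/kT) = e^(−0.47061) + e^(−2.2274) + e^(−4.4120) = 0.62462 + 0.10781 + 0.012131 = 0.74456.
⟨E⟩ = 0.029515 eV, ⟨E²⟩ = 0.0017082 eV².
C_V/k_B = (⟨E²⟩ − ⟨E⟩²)/(kT)² = (0.0017082 − 0.00087114)/0.0013986 = 0.598.

0.598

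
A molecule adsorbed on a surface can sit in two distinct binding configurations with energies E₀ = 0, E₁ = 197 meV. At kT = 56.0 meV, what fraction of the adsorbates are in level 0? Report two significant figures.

Eᵢ/kT = 0, 3.518.
Z = Σ e^(−Eᵢ/kT) = e^(−0) + e^(−3.518) = 1.000 + 0.02966 = 1.030.
P₀ = e^(−E₀/kT) / Z = 1.000/1.030 = 0.97.

0.97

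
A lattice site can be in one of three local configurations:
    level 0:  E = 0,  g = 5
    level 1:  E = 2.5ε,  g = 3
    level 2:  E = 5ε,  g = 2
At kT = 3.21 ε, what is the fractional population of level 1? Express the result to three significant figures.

0.203

Eᵢ/kT = 0, 0.77882, 1.5576.
Z = Σ gᵢe^(−Eᵢ/kT) = 5·e^(−0) + 3·e^(−0.77882) + 2·e^(−1.5576) = 5.0000 + 1.3768 + 0.42128 = 6.7981.
P₁ = g₁ e^(−E₁/kT) / Z = 1.3768/6.7981 = 0.203.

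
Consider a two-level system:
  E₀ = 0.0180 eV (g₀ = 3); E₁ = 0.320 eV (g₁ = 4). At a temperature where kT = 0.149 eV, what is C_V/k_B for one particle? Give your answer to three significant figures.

Eᵢ/kT = 0.12081, 2.1477.
Z = Σ gᵢe^(−Eᵢ/kT) = 3·e^(−0.12081) + 4·e^(−2.1477) = 2.6586 + 0.46701 = 3.1256.
⟨E⟩ = 0.063123 eV, ⟨E²⟩ = 0.015576 eV².
C_V/k_B = (⟨E²⟩ − ⟨E⟩²)/(kT)² = (0.015576 − 0.0039845)/0.022201 = 0.522.

0.522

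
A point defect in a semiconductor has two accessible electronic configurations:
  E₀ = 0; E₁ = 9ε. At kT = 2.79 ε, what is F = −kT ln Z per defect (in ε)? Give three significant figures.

Eᵢ/kT = 0, 3.2258.
Z = Σ e^(−Eᵢ/kT) = e^(−0) + e^(−3.2258) = 1.0000 + 0.039724 = 1.0397.
F = −kT ln Z = −2.79 × ln(1.0397) = −2.79 × 0.038932 = -0.109 ε.

-0.109 ε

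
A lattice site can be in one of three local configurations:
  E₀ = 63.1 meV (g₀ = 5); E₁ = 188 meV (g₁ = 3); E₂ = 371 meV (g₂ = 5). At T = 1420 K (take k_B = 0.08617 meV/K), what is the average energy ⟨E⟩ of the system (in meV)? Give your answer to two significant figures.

k_BT = 0.08617 × 1420 K = 122.4 meV.
Eᵢ/kT = 0.5155, 1.536, 3.031.
Z = Σ gᵢe^(−Eᵢ/kT) = 5·e^(−0.5155) + 3·e^(−1.536) + 5·e^(−3.031) = 2.986 + 0.6457 + 0.2413 = 3.873.
⟨E⟩ = Σ Eᵢ gᵢe^(−Eᵢ/kT) / Z = (63.1·2.986 + 188·0.6457 + 371·0.2413) / 3.873 = 100 meV.

100 meV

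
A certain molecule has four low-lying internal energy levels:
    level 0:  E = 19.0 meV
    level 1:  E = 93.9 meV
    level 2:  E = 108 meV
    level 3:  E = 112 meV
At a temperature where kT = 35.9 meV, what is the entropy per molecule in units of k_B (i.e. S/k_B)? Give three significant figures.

Eᵢ/kT = 0.52925, 2.6156, 3.0084, 3.1198.
Z = Σ e^(−Eᵢ/kT) = e^(−0.52925) + e^(−2.6156) + e^(−3.0084) + e^(−3.1198) = 0.58905 + 0.073124 + 0.049371 + 0.044166 = 0.75571.
⟨E⟩ = Σ EᵢPᵢ = 37.497 meV.
S/k_B = ln Z + ⟨E⟩/kT = ln(0.75571) + 37.497/35.9 = -0.28010 + 1.0445 = 0.764.

0.764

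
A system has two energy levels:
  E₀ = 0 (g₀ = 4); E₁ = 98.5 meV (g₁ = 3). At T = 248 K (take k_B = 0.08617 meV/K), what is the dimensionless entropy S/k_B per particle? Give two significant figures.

1.4

k_BT = 0.08617 × 248 K = 21.37 meV.
Eᵢ/kT = 0, 4.609.
Z = Σ gᵢe^(−Eᵢ/kT) = 4·e^(−0) + 3·e^(−4.609) = 4.000 + 0.02989 = 4.030.
⟨E⟩ = Σ EᵢPᵢ = 0.7306 meV.
S/k_B = ln Z + ⟨E⟩/kT = ln(4.030) + 0.7306/21.37 = 1.394 + 0.03419 = 1.4.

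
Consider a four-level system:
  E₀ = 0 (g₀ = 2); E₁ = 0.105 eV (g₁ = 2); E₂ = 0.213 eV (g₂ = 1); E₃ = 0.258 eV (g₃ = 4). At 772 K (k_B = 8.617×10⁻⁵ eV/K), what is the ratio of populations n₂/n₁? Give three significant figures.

k_BT = 8.617×10⁻⁵ × 772 K = 0.066523 eV.
n₂/n₁ = (g₂/g₁) exp[−(E₂−E₁)/kT] = (1/2) × exp(−(0.108 eV)/(0.066523 eV)) = (1/2) × exp(-1.6235) = 0.0986.

0.0986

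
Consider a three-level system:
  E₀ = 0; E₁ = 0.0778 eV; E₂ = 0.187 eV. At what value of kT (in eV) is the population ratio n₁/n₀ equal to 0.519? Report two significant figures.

n₁/n₀ = exp[−(E₁−E₀)/kT] = 0.519.
⇒ (E₁−E₀)/kT = ln(1/0.519) = ln(1.927) = 0.6560.
kT = 0.0778 eV / 0.6560 = 0.12 eV.

0.12 eV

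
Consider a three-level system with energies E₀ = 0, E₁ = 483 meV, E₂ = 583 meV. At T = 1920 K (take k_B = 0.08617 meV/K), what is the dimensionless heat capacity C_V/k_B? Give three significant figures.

0.704

k_BT = 0.08617 × 1920 K = 165.45 meV.
Eᵢ/kT = 0, 2.9193, 3.5237.
Z = Σ e^(−Eᵢ/kT) = e^(−0) + e^(−2.9193) + e^(−3.5237) = 1.0000 + 0.053971 + 0.029490 = 1.0835.
⟨E⟩ = 39.927 meV, ⟨E²⟩ = 20871 meV².
C_V/k_B = (⟨E²⟩ − ⟨E⟩²)/(kT)² = (20871 − 1594.2)/27374 = 0.704.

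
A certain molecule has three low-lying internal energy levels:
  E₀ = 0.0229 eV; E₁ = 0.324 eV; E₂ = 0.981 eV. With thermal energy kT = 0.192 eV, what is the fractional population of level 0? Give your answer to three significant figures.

0.823

Eᵢ/kT = 0.11927, 1.6875, 5.1094.
Z = Σ e^(−Eᵢ/kT) = e^(−0.11927) + e^(−1.6875) + e^(−5.1094) = 0.88757 + 0.18498 + 0.0060397 = 1.0786.
P₀ = e^(−E₀/kT) / Z = 0.88757/1.0786 = 0.823.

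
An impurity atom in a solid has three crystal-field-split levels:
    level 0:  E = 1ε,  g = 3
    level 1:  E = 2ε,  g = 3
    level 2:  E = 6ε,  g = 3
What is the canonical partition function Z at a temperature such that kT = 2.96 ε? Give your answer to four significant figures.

Eᵢ/kT = 0.337838, 0.675676, 2.02703.
Z = Σ gᵢe^(−Eᵢ/kT) = 3·e^(−0.337838) + 3·e^(−0.675676) + 3·e^(−2.02703) = 2.13993 + 1.52644 + 0.395179 = 4.06155.

Z = 4.062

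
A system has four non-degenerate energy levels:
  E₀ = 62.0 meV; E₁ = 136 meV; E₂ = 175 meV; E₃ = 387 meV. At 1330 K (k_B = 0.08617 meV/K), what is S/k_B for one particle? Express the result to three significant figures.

k_BT = 0.08617 × 1330 K = 114.61 meV.
Eᵢ/kT = 0.54097, 1.1866, 1.5269, 3.3767.
Z = Σ e^(−Eᵢ/kT) = e^(−0.54097) + e^(−1.1866) + e^(−1.5269) + e^(−3.3767) = 0.58218 + 0.30526 + 0.21721 + 0.034160 = 1.1388.
⟨E⟩ = Σ EᵢPᵢ = 113.14 meV.
S/k_B = ln Z + ⟨E⟩/kT = ln(1.1388) + 113.14/114.61 = 0.12998 + 0.98717 = 1.12.

1.12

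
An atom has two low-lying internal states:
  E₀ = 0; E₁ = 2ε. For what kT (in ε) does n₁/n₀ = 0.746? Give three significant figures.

n₁/n₀ = exp[−(E₁−E₀)/kT] = 0.746.
⇒ (E₁−E₀)/kT = ln(1/0.746) = ln(1.3405) = 0.29304.
kT = 2ε / 0.29304 = 6.83 ε.

6.83 ε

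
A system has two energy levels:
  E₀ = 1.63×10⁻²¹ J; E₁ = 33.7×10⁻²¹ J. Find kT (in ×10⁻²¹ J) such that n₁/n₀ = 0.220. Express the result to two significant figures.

21 ×10⁻²¹ J

n₁/n₀ = exp[−(E₁−E₀)/kT] = 0.220.
⇒ (E₁−E₀)/kT = ln(1/0.220) = ln(4.545) = 1.514.
kT = 32.07 ×10⁻²¹ J / 1.514 = 21 ×10⁻²¹ J.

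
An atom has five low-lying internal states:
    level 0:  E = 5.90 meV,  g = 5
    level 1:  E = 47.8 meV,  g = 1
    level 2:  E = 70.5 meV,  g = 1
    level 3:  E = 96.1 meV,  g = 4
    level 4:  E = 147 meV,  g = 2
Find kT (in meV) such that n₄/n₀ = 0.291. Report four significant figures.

443.5 meV

n₄/n₀ = (g₄/g₀) exp[−(E₄−E₀)/kT] = 0.291.
⇒ (E₄−E₀)/kT = ln((2/5)/0.291) = ln(1.37457) = 0.318141.
kT = 141.10 meV / 0.318141 = 443.5 meV.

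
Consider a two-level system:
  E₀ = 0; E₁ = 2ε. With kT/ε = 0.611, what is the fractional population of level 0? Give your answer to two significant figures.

0.96

Eᵢ/kT = 0, 3.273.
Z = Σ e^(−Eᵢ/kT) = e^(−0) + e^(−3.273) = 1.000 + 0.03789 = 1.038.
P₀ = e^(−E₀/kT) / Z = 1.000/1.038 = 0.96.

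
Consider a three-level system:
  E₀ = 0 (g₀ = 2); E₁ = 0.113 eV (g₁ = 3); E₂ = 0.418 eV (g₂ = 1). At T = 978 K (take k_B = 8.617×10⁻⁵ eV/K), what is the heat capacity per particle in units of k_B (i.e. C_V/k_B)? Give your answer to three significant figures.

k_BT = 8.617×10⁻⁵ × 978 K = 0.084274 eV.
Eᵢ/kT = 0, 1.3409, 4.9600.
Z = Σ gᵢe^(−Eᵢ/kT) = 2·e^(−0) + 3·e^(−1.3409) + 1·e^(−4.9600) = 2.0000 + 0.78483 + 0.0070129 = 2.7918.
⟨E⟩ = 0.032817 eV, ⟨E²⟩ = 0.0040285 eV².
C_V/k_B = (⟨E²⟩ − ⟨E⟩²)/(kT)² = (0.0040285 − 0.0010770)/0.0071021 = 0.416.

0.416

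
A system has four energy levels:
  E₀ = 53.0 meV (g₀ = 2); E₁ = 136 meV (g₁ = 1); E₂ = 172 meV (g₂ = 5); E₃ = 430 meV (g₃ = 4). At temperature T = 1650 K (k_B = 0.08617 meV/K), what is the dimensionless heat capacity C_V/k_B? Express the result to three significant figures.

k_BT = 0.08617 × 1650 K = 142.18 meV.
Eᵢ/kT = 0.37277, 0.95653, 1.2097, 3.0243.
Z = Σ gᵢe^(−Eᵢ/kT) = 2·e^(−0.37277) + 1·e^(−0.95653) + 5·e^(−1.2097) + 4·e^(−3.0243) = 1.3776 + 0.38422 + 1.4914 + 0.19437 = 3.4476.
⟨E⟩ = 134.98 meV, ⟨E²⟩ = 26406 meV².
C_V/k_B = (⟨E²⟩ − ⟨E⟩²)/(kT)² = (26406 − 18220)/20215 = 0.405.

0.405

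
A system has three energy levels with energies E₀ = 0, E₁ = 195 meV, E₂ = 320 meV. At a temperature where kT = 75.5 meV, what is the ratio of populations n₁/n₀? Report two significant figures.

n₁/n₀ = exp[−(E₁−E₀)/kT] = exp(−(195 meV)/(75.5 meV)) = exp(-2.583) = 0.076.

0.076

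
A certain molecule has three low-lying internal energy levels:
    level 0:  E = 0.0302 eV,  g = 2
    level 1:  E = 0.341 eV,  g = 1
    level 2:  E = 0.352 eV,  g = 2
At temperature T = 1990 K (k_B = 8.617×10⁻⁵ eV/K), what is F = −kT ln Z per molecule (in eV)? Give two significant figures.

k_BT = 8.617×10⁻⁵ × 1990 K = 0.1715 eV.
Eᵢ/kT = 0.1761, 1.988, 2.052.
Z = Σ gᵢe^(−Eᵢ/kT) = 2·e^(−0.1761) + 1·e^(−1.988) + 2·e^(−2.052) = 1.677 + 0.1370 + 0.2570 = 2.071.
F = −kT ln Z = −0.1715 × ln(2.071) = −0.1715 × 0.7280 = -0.12 eV.

-0.12 eV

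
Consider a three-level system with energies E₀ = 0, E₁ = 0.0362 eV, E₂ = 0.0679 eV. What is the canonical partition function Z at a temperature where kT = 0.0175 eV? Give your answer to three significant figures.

Eᵢ/kT = 0, 2.0686, 3.8800.
Z = Σ e^(−Eᵢ/kT) = e^(−0) + e^(−2.0686) + e^(−3.8800) = 1.0000 + 0.12636 + 0.020651 = 1.1470.

Z = 1.15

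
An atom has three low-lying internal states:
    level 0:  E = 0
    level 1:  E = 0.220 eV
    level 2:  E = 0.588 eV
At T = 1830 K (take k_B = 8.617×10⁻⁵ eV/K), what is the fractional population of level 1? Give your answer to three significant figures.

0.195

k_BT = 8.617×10⁻⁵ × 1830 K = 0.15769 eV.
Eᵢ/kT = 0, 1.3951, 3.7288.
Z = Σ e^(−Eᵢ/kT) = e^(−0) + e^(−1.3951) + e^(−3.7288) = 1.0000 + 0.24781 + 0.024022 = 1.2718.
P₁ = e^(−E₁/kT) / Z = 0.24781/1.2718 = 0.195.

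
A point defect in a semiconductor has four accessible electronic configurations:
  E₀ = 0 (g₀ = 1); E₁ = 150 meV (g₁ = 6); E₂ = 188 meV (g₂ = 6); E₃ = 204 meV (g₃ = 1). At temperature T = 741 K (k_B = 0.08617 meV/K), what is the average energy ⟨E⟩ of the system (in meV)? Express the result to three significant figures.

79.6 meV

k_BT = 0.08617 × 741 K = 63.852 meV.
Eᵢ/kT = 0, 2.3492, 2.9443, 3.1949.
Z = Σ gᵢe^(−Eᵢ/kT) = 1·e^(−0) + 6·e^(−2.3492) + 6·e^(−2.9443) + 1·e^(−3.1949) = 1.0000 + 0.57267 + 0.31583 + 0.040971 = 1.9295.
⟨E⟩ = Σ Eᵢ gᵢe^(−Eᵢ/kT) / Z = (0·1.0000 + 150·0.57267 + 188·0.31583 + 204·0.040971) / 1.9295 = 79.6 meV.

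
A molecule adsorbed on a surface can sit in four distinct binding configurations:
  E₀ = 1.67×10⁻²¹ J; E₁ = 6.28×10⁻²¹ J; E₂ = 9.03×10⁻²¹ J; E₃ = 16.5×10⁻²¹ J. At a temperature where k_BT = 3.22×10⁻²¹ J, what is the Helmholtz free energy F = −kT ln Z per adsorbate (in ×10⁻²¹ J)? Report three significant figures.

0.702 ×10⁻²¹ J

Eᵢ/kT = 0.51863, 1.9503, 2.8043, 5.1242.
Z = Σ e^(−Eᵢ/kT) = e^(−0.51863) + e^(−1.9503) + e^(−2.8043) + e^(−5.1242) = 0.59534 + 0.14223 + 0.060549 + 0.0059510 = 0.80407.
F = −kT ln Z = −3.22 × ln(0.80407) = −3.22 × -0.21807 = 0.702 ×10⁻²¹ J.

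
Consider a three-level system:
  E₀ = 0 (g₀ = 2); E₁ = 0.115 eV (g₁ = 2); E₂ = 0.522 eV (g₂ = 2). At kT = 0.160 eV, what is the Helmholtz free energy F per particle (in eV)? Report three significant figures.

-0.178 eV

Eᵢ/kT = 0, 0.71875, 3.2625.
Z = Σ gᵢe^(−Eᵢ/kT) = 2·e^(−0) + 2·e^(−0.71875) + 2·e^(−3.2625) = 2.0000 + 0.97472 + 0.076585 = 3.0513.
F = −kT ln Z = −0.160 × ln(3.0513) = −0.160 × 1.1156 = -0.178 eV.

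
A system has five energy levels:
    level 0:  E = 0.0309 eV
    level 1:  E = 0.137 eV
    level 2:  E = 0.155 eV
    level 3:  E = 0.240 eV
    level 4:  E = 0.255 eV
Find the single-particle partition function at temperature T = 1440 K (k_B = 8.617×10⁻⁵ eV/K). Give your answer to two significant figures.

Z = 1.7

k_BT = 8.617×10⁻⁵ × 1440 K = 0.1241 eV.
Eᵢ/kT = 0.2490, 1.104, 1.249, 1.934, 2.055.
Z = Σ e^(−Eᵢ/kT) = e^(−0.2490) + e^(−1.104) + e^(−1.249) + e^(−1.934) + e^(−2.055) = 0.7796 + 0.3315 + 0.2868 + 0.1446 + 0.1281 = 1.671.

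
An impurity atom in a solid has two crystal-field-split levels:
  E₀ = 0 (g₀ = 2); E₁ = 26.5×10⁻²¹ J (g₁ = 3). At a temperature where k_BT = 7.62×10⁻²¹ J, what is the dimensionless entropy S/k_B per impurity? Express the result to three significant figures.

0.892

Eᵢ/kT = 0, 3.4777.
Z = Σ gᵢe^(−Eᵢ/kT) = 2·e^(−0) + 3·e^(−3.4777) = 2.0000 + 0.092635 = 2.0926.
⟨E⟩ = Σ EᵢPᵢ = 1.1731 ×10⁻²¹ J.
S/k_B = ln Z + ⟨E⟩/kT = ln(2.0926) + 1.1731/7.62 = 0.73841 + 0.15395 = 0.892.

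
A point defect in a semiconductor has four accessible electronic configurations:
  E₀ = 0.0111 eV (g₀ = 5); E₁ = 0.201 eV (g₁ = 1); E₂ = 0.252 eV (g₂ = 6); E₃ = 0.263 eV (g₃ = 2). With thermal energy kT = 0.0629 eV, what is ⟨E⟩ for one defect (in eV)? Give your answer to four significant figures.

Eᵢ/kT = 0.176471, 3.19555, 4.00636, 4.18124.
Z = Σ gᵢe^(−Eᵢ/kT) = 5·e^(−0.176471) + 1·e^(−3.19555) + 6·e^(−4.00636) + 2·e^(−4.18124) = 4.19112 + 0.0409440 + 0.109197 + 0.0305591 = 4.37182.
⟨E⟩ = Σ Eᵢ gᵢe^(−Eᵢ/kT) / Z = (0.0111·4.19112 + 0.201·0.0409440 + 0.252·0.109197 + 0.263·0.0305591) / 4.37182 = 0.02066 eV.

0.02066 eV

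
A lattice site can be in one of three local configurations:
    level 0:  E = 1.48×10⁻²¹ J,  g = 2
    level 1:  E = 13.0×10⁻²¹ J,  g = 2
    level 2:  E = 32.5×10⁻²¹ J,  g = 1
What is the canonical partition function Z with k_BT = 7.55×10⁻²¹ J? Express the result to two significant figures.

Eᵢ/kT = 0.1960, 1.722, 4.305.
Z = Σ gᵢe^(−Eᵢ/kT) = 2·e^(−0.1960) + 2·e^(−1.722) + 1·e^(−4.305) = 1.644 + 0.3574 + 0.01350 = 2.015.

Z = 2.0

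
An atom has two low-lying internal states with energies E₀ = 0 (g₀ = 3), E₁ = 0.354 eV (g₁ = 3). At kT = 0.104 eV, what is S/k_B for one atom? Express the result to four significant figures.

Eᵢ/kT = 0, 3.40385.
Z = Σ gᵢe^(−Eᵢ/kT) = 3·e^(−0) + 3·e^(−3.40385) = 3.00000 + 0.0997351 = 3.09974.
⟨E⟩ = Σ EᵢPᵢ = 0.0113901 eV.
S/k_B = ln Z + ⟨E⟩/kT = ln(3.09974) + 0.0113901/0.104 = 1.13132 + 0.109520 = 1.241.

1.241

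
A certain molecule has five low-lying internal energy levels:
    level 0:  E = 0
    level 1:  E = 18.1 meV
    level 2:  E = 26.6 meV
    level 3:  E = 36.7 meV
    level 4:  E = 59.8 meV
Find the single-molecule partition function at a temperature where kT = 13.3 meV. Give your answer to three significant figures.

Z = 1.47

Eᵢ/kT = 0, 1.3609, 2.0000, 2.7594, 4.4962.
Z = Σ e^(−Eᵢ/kT) = e^(−0) + e^(−1.3609) + e^(−2.0000) + e^(−2.7594) + e^(−4.4962) = 1.0000 + 0.25643 + 0.13534 + 0.063330 + 0.011151 = 1.4663.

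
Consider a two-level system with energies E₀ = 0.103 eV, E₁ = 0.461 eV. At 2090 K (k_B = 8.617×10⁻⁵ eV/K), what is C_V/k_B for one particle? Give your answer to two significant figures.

k_BT = 8.617×10⁻⁵ × 2090 K = 0.1801 eV.
Eᵢ/kT = 0.5719, 2.560.
Z = Σ e^(−Eᵢ/kT) = e^(−0.5719) + e^(−2.560) = 0.5645 + 0.07730 = 0.6418.
⟨E⟩ = 0.1461 eV, ⟨E²⟩ = 0.03493 eV².
C_V/k_B = (⟨E²⟩ − ⟨E⟩²)/(kT)² = (0.03493 − 0.02135)/0.03244 = 0.42.

0.42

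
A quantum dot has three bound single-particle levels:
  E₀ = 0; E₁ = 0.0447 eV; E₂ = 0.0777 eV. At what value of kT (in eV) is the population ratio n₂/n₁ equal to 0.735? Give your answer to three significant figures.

n₂/n₁ = exp[−(E₂−E₁)/kT] = 0.735.
⇒ (E₂−E₁)/kT = ln(1/0.735) = ln(1.3605) = 0.30785.
kT = 0.0330 eV / 0.30785 = 0.107 eV.

0.107 eV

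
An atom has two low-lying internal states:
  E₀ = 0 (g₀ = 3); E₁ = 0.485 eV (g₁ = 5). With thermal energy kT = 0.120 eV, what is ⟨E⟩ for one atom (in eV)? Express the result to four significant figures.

0.01380 eV

Eᵢ/kT = 0, 4.04167.
Z = Σ gᵢe^(−Eᵢ/kT) = 3·e^(−0) + 5·e^(−4.04167) = 3.00000 + 0.0878405 = 3.08784.
⟨E⟩ = Σ Eᵢ gᵢe^(−Eᵢ/kT) / Z = (0·3.00000 + 0.485·0.0878405) / 3.08784 = 0.01380 eV.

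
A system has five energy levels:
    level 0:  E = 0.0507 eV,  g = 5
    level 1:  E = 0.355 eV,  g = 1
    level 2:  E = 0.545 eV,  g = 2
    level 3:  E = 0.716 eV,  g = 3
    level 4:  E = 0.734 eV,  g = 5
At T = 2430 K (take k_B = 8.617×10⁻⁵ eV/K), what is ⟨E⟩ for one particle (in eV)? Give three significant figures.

k_BT = 8.617×10⁻⁵ × 2430 K = 0.20939 eV.
Eᵢ/kT = 0.24213, 1.6954, 2.6028, 3.4195, 3.5054.
Z = Σ gᵢe^(−Eᵢ/kT) = 5·e^(−0.24213) + 1·e^(−1.6954) + 2·e^(−2.6028) + 3·e^(−3.4195) + 5·e^(−3.5054) = 3.9248 + 0.18353 + 0.14813 + 0.098186 + 0.15017 = 4.5048.
⟨E⟩ = Σ Eᵢ gᵢe^(−Eᵢ/kT) / Z = (0.0507·3.9248 + 0.355·0.18353 + 0.545·0.14813 + 0.716·0.098186 + 0.734·0.15017) / 4.5048 = 0.117 eV.

0.117 eV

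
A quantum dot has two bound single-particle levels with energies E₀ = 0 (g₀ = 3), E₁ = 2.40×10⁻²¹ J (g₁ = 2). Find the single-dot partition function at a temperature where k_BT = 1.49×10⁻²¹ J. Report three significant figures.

Z = 3.40

Eᵢ/kT = 0, 1.6107.
Z = Σ gᵢe^(−Eᵢ/kT) = 3·e^(−0) + 2·e^(−1.6107) = 3.0000 + 0.39950 = 3.3995.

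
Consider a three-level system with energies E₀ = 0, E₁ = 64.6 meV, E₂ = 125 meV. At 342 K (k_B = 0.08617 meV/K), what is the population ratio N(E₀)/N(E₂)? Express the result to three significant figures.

k_BT = 0.08617 × 342 K = 29.470 meV.
n₀/n₂ = exp[−(E₀−E₂)/kT] = exp(−(-125 meV)/(29.470 meV)) = exp(4.2416) = 69.5.

69.5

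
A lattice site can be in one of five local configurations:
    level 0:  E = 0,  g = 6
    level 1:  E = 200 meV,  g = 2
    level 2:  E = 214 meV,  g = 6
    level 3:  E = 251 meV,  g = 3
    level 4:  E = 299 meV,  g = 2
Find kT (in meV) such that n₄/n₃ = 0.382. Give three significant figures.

n₄/n₃ = (g₄/g₃) exp[−(E₄−E₃)/kT] = 0.382.
⇒ (E₄−E₃)/kT = ln((2/3)/0.382) = ln(1.7452) = 0.55687.
kT = 48 meV / 0.55687 = 86.2 meV.

86.2 meV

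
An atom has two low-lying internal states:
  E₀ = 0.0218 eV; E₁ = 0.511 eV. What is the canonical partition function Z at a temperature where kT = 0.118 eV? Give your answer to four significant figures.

Eᵢ/kT = 0.184746, 4.33051.
Z = Σ e^(−Eᵢ/kT) = e^(−0.184746) + e^(−4.33051) = 0.831315 + 0.0131608 = 0.844476.

Z = 0.8445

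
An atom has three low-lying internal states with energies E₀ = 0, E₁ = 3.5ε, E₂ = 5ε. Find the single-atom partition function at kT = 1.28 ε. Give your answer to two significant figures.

Eᵢ/kT = 0, 2.734, 3.906.
Z = Σ e^(−Eᵢ/kT) = e^(−0) + e^(−2.734) + e^(−3.906) = 1.000 + 0.06496 + 0.02012 = 1.085.

Z = 1.1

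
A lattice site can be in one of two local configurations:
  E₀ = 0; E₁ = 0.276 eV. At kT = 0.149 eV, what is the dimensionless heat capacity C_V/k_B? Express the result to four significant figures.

Eᵢ/kT = 0, 1.85235.
Z = Σ e^(−Eᵢ/kT) = e^(−0) + e^(−1.85235) = 1.00000 + 0.156868 = 1.15687.
⟨E⟩ = 0.0374247 eV, ⟨E²⟩ = 0.0103292 eV².
C_V/k_B = (⟨E²⟩ − ⟨E⟩²)/(kT)² = (0.0103292 − 0.00140061)/0.0222010 = 0.4022.

0.4022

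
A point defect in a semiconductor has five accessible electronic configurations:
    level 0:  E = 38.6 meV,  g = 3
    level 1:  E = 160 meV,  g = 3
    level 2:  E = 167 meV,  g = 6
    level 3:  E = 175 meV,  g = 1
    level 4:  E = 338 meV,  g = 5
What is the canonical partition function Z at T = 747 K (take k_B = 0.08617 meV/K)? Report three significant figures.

k_BT = 0.08617 × 747 K = 64.369 meV.
Eᵢ/kT = 0.59967, 2.4857, 2.5944, 2.7187, 5.2510.
Z = Σ gᵢe^(−Eᵢ/kT) = 3·e^(−0.59967) + 3·e^(−2.4857) + 6·e^(−2.5944) + 1·e^(−2.7187) + 5·e^(−5.2510) = 1.6470 + 0.24980 + 0.44814 + 0.065960 + 0.026211 = 2.4371.

Z = 2.44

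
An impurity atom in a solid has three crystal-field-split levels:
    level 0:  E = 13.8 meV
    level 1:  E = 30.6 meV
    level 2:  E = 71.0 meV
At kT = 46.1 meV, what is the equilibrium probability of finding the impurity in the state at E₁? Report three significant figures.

0.350

Eᵢ/kT = 0.29935, 0.66377, 1.5401.
Z = Σ e^(−Eᵢ/kT) = e^(−0.29935) + e^(−0.66377) + e^(−1.5401) = 0.74130 + 0.51491 + 0.21436 = 1.4706.
P₁ = e^(−E₁/kT) / Z = 0.51491/1.4706 = 0.350.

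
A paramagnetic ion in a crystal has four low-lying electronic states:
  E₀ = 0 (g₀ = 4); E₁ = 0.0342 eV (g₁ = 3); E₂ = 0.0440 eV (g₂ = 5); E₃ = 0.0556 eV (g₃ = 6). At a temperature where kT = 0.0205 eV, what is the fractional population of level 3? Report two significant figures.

Eᵢ/kT = 0, 1.668, 2.146, 2.712.
Z = Σ gᵢe^(−Eᵢ/kT) = 4·e^(−0) + 3·e^(−1.668) + 5·e^(−2.146) + 6·e^(−2.712) = 4.000 + 0.5659 + 0.5848 + 0.3984 = 5.549.
P₃ = g₃ e^(−E₃/kT) / Z = 0.3984/5.549 = 0.072.

0.072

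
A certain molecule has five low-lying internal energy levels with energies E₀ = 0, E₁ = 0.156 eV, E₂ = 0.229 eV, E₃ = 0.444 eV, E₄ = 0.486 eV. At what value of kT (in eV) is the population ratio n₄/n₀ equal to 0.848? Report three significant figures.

2.95 eV

n₄/n₀ = exp[−(E₄−E₀)/kT] = 0.848.
⇒ (E₄−E₀)/kT = ln(1/0.848) = ln(1.1792) = 0.16484.
kT = 0.486 eV / 0.16484 = 2.95 eV.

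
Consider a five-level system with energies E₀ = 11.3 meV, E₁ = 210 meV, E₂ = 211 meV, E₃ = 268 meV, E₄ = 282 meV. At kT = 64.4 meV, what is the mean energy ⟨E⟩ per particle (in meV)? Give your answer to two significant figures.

Eᵢ/kT = 0.1755, 3.261, 3.276, 4.161, 4.379.
Z = Σ e^(−Eᵢ/kT) = e^(−0.1755) + e^(−3.261) + e^(−3.276) + e^(−4.161) + e^(−4.379) = 0.8390 + 0.03835 + 0.03778 + 0.01559 + 0.01254 = 0.9433.
⟨E⟩ = Σ Eᵢ e^(−Eᵢ/kT) / Z = (11.3·0.8390 + 210·0.03835 + 211·0.03778 + 268·0.01559 + 282·0.01254) / 0.9433 = 35 meV.

35 meV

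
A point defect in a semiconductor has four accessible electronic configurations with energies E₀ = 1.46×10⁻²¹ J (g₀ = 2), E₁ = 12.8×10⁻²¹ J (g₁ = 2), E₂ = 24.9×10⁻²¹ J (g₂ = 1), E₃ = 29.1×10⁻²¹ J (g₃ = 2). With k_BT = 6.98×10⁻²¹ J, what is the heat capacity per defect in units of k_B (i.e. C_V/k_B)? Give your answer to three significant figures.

0.688

Eᵢ/kT = 0.20917, 1.8338, 3.5673, 4.1691.
Z = Σ gᵢe^(−Eᵢ/kT) = 2·e^(−0.20917) + 2·e^(−1.8338) + 1·e^(−3.5673) + 2·e^(−4.1691) = 1.6225 + 0.31961 + 0.028232 + 0.030932 = 2.0013.
⟨E⟩ = 4.0289, ⟨E²⟩ = 49.728.
C_V/k_B = (⟨E²⟩ − ⟨E⟩²)/(kT)² = (49.728 − 16.232)/48.720 = 0.688.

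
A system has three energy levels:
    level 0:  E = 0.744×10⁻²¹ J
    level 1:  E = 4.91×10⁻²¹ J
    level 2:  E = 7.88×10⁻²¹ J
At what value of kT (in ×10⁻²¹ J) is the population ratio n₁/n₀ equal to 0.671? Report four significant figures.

n₁/n₀ = exp[−(E₁−E₀)/kT] = 0.671.
⇒ (E₁−E₀)/kT = ln(1/0.671) = ln(1.49031) = 0.398984.
kT = 4.166 ×10⁻²¹ J / 0.398984 = 10.44 ×10⁻²¹ J.

10.44 ×10⁻²¹ J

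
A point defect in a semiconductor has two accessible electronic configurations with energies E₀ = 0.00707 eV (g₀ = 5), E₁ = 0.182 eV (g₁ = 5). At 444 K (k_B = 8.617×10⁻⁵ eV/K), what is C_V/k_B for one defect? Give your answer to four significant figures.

k_BT = 8.617×10⁻⁵ × 444 K = 0.0382595 eV.
Eᵢ/kT = 0.184791, 4.75699.
Z = Σ gᵢe^(−Eᵢ/kT) = 5·e^(−0.184791) + 5·e^(−4.75699) = 4.15639 + 0.0429572 = 4.19935.
⟨E⟩ = 0.00885944 eV, ⟨E²⟩ = 0.000388315 eV².
C_V/k_B = (⟨E²⟩ − ⟨E⟩²)/(kT)² = (0.000388315 − 0.0000784897)/0.00146379 = 0.2117.

0.2117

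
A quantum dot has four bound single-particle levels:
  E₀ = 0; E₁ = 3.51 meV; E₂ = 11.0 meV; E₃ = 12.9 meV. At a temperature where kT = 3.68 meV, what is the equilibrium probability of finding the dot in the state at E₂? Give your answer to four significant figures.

Eᵢ/kT = 0, 0.953804, 2.98913, 3.50543.
Z = Σ e^(−Eᵢ/kT) = e^(−0) + e^(−0.953804) + e^(−2.98913) + e^(−3.50543) = 1.00000 + 0.385273 + 0.0503312 + 0.0300339 = 1.46564.
P₂ = e^(−E₂/kT) / Z = 0.0503312/1.46564 = 0.03434.

0.03434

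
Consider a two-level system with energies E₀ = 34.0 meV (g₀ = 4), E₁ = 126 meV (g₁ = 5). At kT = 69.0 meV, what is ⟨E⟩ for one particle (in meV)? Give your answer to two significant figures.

57 meV

Eᵢ/kT = 0.4928, 1.826.
Z = Σ gᵢe^(−Eᵢ/kT) = 4·e^(−0.4928) + 5·e^(−1.826) = 2.444 + 0.8053 = 3.249.
⟨E⟩ = Σ Eᵢ gᵢe^(−Eᵢ/kT) / Z = (34.0·2.444 + 126·0.8053) / 3.249 = 57 meV.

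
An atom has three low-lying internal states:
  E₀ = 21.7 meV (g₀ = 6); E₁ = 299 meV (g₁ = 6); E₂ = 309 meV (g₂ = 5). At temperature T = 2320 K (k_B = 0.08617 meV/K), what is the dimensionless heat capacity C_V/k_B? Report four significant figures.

0.4244

k_BT = 0.08617 × 2320 K = 199.914 meV.
Eᵢ/kT = 0.108547, 1.49564, 1.54566.
Z = Σ gᵢe^(−Eᵢ/kT) = 6·e^(−0.108547) + 6·e^(−1.49564) + 5·e^(−1.54566) = 5.38282 + 1.34463 + 1.06586 = 7.79331.
⟨E⟩ = 108.837 meV, ⟨E²⟩ = 28808.7 meV².
C_V/k_B = (⟨E²⟩ − ⟨E⟩²)/(kT)² = (28808.7 − 11845.5)/39965.6 = 0.4244.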